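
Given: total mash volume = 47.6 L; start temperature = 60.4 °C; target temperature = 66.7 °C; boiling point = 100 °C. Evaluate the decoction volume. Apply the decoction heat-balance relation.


V_dec = V_total·(T_target − T_start)/(T_boil − T_start)
V_dec = 47.6·(66.7 − 60.4)/(100 − 60.4)

7.5727 L


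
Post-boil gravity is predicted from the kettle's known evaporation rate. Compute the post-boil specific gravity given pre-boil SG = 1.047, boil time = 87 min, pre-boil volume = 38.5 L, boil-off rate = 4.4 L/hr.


V_post = V_pre − rate·(t/60);  SG_post = 1 + (SG_pre−1)·V_pre/V_post
V_post = 38.5 − 4.4·(87/60) = 32.1200
SG_post = 1 + (1.047 − 1)·38.5/32.1200

1.0563


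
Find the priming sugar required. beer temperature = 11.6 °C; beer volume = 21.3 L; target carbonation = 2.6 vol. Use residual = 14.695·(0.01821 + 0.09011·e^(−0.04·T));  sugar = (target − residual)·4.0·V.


residual = 14.695·(0.01821 + 0.09011·e^(−0.04·11.6)) = 1.1002
sugar = (2.6 − 1.1002)·4.0·21.3

127.7844 g


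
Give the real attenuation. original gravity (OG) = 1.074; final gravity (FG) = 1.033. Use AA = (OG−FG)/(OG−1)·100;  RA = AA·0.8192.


AA = (1.074 − 1.033)/(1.074 − 1)·100 = 55.4054
RA = 55.4054·0.8192

45.3881 %


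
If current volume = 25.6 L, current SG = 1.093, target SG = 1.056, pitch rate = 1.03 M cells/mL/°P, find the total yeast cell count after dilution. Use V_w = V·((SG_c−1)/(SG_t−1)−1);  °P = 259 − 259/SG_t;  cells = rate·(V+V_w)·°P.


V_w = 25.6·((1.093−1)/(1.056−1)−1) = 16.9143
V_final = 25.6 + 16.9143 = 42.5143
°P = 259 − 259/1.056 = 13.7348
cells = 1.03·42.5143·13.7348

601.4451 billion cells


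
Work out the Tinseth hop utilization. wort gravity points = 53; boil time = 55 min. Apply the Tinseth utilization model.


U = 1.65·0.000125^(GP/1000) · (1 − e^(−0.04·t))/4.15
bigness = 1.65·0.000125^(53/1000) = 1.0248
boil_factor = (1 − e^(−0.04·55))/4.15 = 0.2143
U = 1.0248 · 0.2143

0.2196


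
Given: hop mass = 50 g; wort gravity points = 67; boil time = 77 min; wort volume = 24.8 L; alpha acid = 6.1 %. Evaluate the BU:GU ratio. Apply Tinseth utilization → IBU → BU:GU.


U = 1.65·0.000125^(GP/1000)·(1−e^(−0.04t))/4.15;  IBU = (α/100)·m·U·1000/V;  BU:GU = IBU/GP
U = 1.65·0.000125^(67/1000)·(1−e^(−0.04·77))/4.15 = 0.2077
IBU = (6.1/100)·50·0.2077·1000/24.8 = 25.5472
BU:GU = 25.5472/67

0.3813


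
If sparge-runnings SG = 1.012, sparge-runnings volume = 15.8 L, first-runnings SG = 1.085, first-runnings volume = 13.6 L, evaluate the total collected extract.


total = Σ (SG_i − 1)·1000·V_i
first = (1.085 − 1)·1000·13.6 = 1156.0000
sparge = (1.012 − 1)·1000·15.8 = 189.6000
total = 1156.0000 + 189.6000

1345.6000 gravity·L


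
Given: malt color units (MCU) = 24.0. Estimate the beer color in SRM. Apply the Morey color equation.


SRM = 1.4922 · MCU^0.6859
SRM = 1.4922 · 24.0^0.6859

13.1982 SRM


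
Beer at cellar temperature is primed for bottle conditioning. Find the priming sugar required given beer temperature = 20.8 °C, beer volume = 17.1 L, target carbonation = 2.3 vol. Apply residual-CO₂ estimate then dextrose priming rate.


residual = 14.695·(0.01821 + 0.09011·e^(−0.04·T));  sugar = (target − residual)·4.0·V
residual = 14.695·(0.01821 + 0.09011·e^(−0.04·20.8)) = 0.8438
sugar = (2.3 − 0.8438)·4.0·17.1

99.6011 g


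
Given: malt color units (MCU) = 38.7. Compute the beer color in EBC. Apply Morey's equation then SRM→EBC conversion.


SRM = 1.4922·MCU^0.6859;  EBC = SRM·1.97
SRM = 1.4922·38.7^0.6859 = 18.3163
EBC = 18.3163·1.97

36.0831 EBC


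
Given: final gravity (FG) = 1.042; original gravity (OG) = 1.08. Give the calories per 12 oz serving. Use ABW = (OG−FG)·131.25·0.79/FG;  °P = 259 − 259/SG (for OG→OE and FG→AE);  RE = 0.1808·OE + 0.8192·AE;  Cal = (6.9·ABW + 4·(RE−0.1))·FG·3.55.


ABW = (1.08 − 1.042)·131.25·0.79/1.042 = 3.7813
OE = 259 − 259/1.08 = 19.1852 °P
AE = 259 − 259/1.042 = 10.4395 °P
RE = 0.1808·19.1852 + 0.8192·10.4395 = 12.0208 °P
Cal = (6.9·3.7813 + 4·(12.0208−0.1))·1.042·3.55

272.8976 kcal


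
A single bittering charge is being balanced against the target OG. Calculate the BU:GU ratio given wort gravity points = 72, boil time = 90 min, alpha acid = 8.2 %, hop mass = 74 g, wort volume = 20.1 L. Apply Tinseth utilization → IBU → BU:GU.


U = 1.65·0.000125^(GP/1000)·(1−e^(−0.04t))/4.15;  IBU = (α/100)·m·U·1000/V;  BU:GU = IBU/GP
U = 1.65·0.000125^(72/1000)·(1−e^(−0.04·90))/4.15 = 0.2025
IBU = (8.2/100)·74·0.2025·1000/20.1 = 61.1267
BU:GU = 61.1267/72

0.8490


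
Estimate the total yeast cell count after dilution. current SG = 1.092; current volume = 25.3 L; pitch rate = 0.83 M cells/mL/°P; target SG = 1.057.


V_w = V·((SG_c−1)/(SG_t−1)−1);  °P = 259 − 259/SG_t;  cells = rate·(V+V_w)·°P
V_w = 25.3·((1.092−1)/(1.057−1)−1) = 15.5351
V_final = 25.3 + 15.5351 = 40.8351
°P = 259 − 259/1.057 = 13.9669
cells = 0.83·40.8351·13.9669

473.3814 billion cells


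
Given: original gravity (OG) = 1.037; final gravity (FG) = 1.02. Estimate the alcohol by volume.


ABV = (OG − FG) · 131.25
ABV = (1.037 − 1.02) · 131.25

2.2312 % ABV


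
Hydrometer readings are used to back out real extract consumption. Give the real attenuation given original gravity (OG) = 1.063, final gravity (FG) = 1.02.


AA = (OG−FG)/(OG−1)·100;  RA = AA·0.8192
AA = (1.063 − 1.02)/(1.063 − 1)·100 = 68.2540
RA = 68.2540·0.8192

55.9137 %


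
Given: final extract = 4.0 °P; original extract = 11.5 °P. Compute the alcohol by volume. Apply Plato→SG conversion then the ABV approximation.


SG = 259/(259 − P);  ABV = (OG − FG)·131.25
OG = 259/(259 − 11.5) = 1.0465
FG = 259/(259 − 4.0) = 1.0157
ABV = (1.0465 − 1.0157)·131.25

4.0397 % ABV


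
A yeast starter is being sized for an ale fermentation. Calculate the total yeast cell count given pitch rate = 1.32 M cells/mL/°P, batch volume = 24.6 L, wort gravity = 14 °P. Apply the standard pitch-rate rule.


cells (billions) = rate · V_L · °P
cells = 1.32 · 24.6 · 14

454.6080 billion cells


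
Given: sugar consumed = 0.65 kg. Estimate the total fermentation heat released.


Q = m_sugar · 590 kJ/kg
Q = 0.65 · 590

383.5000 kJ


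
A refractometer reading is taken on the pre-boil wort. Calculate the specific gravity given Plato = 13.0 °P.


SG = 259/(259 − P)
SG = 259/(259 − 13.0)

1.0528


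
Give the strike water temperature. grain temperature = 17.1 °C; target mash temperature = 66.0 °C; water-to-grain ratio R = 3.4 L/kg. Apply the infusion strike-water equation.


T_strike = (0.41/R)·(T_mash − T_grain) + T_mash
T_strike = (0.41/3.4)·(66.0 − 17.1) + 66.0

71.8968 °C


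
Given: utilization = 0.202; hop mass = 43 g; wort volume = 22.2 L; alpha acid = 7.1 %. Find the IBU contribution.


IBU = (α/100)·mass·U·1000 / V
IBU = (7.1/100)·43·0.202·1000 / 22.2

27.7795 IBU


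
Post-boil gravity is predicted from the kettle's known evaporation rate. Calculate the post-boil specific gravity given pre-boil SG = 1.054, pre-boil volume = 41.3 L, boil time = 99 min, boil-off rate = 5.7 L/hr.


V_post = V_pre − rate·(t/60);  SG_post = 1 + (SG_pre−1)·V_pre/V_post
V_post = 41.3 − 5.7·(99/60) = 31.8950
SG_post = 1 + (1.054 − 1)·41.3/31.8950

1.0699


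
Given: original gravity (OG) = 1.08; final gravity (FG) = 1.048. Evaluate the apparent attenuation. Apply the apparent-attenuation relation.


AA = (OG − FG)/(OG − 1) · 100
AA = (1.08 − 1.048)/(1.08 − 1) · 100

40.0000 %


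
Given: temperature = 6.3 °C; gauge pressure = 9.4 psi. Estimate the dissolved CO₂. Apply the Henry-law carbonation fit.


vols = (P + 14.695)·(0.01821 + 0.09011·e^(−0.04·T))
vols = (9.4 + 14.695)·(0.01821 + 0.09011·e^(−0.04·6.3))

2.1263 volumes


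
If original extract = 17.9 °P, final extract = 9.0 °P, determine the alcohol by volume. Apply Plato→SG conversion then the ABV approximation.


SG = 259/(259 − P);  ABV = (OG − FG)·131.25
OG = 259/(259 − 17.9) = 1.0742
FG = 259/(259 − 9.0) = 1.0360
ABV = (1.0742 − 1.0360)·131.25

5.0194 % ABV


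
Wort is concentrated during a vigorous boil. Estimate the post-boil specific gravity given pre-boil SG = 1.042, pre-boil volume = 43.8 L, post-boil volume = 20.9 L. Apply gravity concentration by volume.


SG_post = 1 + (SG_pre − 1)·V_pre/V_post
pts_pre = (1.042 − 1)·1000 = 42.0000
pts_post = 42.0000·43.8/20.9 = 88.0191
SG_post = 1 + 88.0191/1000

1.0880


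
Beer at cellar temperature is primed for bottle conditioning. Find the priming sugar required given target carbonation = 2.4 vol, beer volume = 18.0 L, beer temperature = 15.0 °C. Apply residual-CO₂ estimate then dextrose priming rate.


residual = 14.695·(0.01821 + 0.09011·e^(−0.04·T));  sugar = (target − residual)·4.0·V
residual = 14.695·(0.01821 + 0.09011·e^(−0.04·15.0)) = 0.9943
sugar = (2.4 − 0.9943)·4.0·18.0

101.2094 g


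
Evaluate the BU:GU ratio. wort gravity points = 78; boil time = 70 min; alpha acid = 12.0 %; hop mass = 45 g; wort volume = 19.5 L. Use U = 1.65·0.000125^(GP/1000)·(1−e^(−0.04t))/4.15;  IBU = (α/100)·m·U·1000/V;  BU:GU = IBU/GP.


U = 1.65·0.000125^(78/1000)·(1−e^(−0.04·70))/4.15 = 0.1852
IBU = (12.0/100)·45·0.1852·1000/19.5 = 51.2988
BU:GU = 51.2988/78

0.6577


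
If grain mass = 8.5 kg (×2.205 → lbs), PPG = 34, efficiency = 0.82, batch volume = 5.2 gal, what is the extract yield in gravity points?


points = lbs × PPG × eff / vol
lbs = 8.5 × 2.205 = 18.7425
points = 18.7425 × 34 × 0.82 / 5.2

100.4886 points


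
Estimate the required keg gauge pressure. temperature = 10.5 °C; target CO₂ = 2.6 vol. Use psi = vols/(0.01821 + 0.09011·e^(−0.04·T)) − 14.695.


psi = 2.6/(0.01821 + 0.09011·e^(−0.04·10.5)) − 14.695

18.8896 psi


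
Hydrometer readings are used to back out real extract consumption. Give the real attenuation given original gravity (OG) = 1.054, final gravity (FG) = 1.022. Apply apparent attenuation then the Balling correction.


AA = (OG−FG)/(OG−1)·100;  RA = AA·0.8192
AA = (1.054 − 1.022)/(1.054 − 1)·100 = 59.2593
RA = 59.2593·0.8192

48.5452 %


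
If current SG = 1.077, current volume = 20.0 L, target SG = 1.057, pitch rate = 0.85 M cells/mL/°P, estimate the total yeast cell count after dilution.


V_w = V·((SG_c−1)/(SG_t−1)−1);  °P = 259 − 259/SG_t;  cells = rate·(V+V_w)·°P
V_w = 20.0·((1.077−1)/(1.057−1)−1) = 7.0175
V_final = 20.0 + 7.0175 = 27.0175
°P = 259 − 259/1.057 = 13.9669
cells = 0.85·27.0175·13.9669

320.7483 billion cells


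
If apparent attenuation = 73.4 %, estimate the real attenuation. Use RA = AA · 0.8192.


RA = 73.4 · 0.8192

60.1293 %


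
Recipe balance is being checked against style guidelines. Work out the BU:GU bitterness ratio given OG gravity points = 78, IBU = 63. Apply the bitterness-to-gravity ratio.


BU:GU = IBU / OG_points
BU:GU = 63 / 78

0.8077


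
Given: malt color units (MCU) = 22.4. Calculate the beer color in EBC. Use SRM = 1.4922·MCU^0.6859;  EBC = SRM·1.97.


SRM = 1.4922·22.4^0.6859 = 12.5882
EBC = 12.5882·1.97

24.7987 EBC


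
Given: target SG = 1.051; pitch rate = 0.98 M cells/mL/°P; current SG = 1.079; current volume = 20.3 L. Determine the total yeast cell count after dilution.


V_w = V·((SG_c−1)/(SG_t−1)−1);  °P = 259 − 259/SG_t;  cells = rate·(V+V_w)·°P
V_w = 20.3·((1.079−1)/(1.051−1)−1) = 11.1451
V_final = 20.3 + 11.1451 = 31.4451
°P = 259 − 259/1.051 = 12.5680
cells = 0.98·31.4451·12.5680

387.2989 billion cells


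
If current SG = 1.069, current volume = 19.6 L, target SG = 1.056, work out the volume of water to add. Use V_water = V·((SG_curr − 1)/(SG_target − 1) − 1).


V_water = 19.6·((1.069 − 1)/(1.056 − 1) − 1)

4.5500 L


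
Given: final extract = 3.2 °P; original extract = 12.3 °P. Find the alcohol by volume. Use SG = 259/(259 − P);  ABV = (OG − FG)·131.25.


OG = 259/(259 − 12.3) = 1.0499
FG = 259/(259 − 3.2) = 1.0125
ABV = (1.0499 − 1.0125)·131.25

4.9020 % ABV


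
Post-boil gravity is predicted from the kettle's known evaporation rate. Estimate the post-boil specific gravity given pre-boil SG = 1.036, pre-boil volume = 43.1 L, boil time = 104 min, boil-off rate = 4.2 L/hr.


V_post = V_pre − rate·(t/60);  SG_post = 1 + (SG_pre−1)·V_pre/V_post
V_post = 43.1 − 4.2·(104/60) = 35.8200
SG_post = 1 + (1.036 − 1)·43.1/35.8200

1.0433


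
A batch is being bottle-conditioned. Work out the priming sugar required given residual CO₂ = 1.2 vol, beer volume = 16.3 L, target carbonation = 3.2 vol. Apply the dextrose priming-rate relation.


sugar = (target − residual)·4.0·V
sugar = (3.2 − 1.2)·4.0·16.3

130.4000 g


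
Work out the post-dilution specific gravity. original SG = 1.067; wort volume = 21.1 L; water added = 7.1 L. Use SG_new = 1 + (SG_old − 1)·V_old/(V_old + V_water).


pts = (1.067 − 1)·1000·21.1/(21.1 + 7.1) = 50.1312
SG_new = 1 + 50.1312/1000

1.0501


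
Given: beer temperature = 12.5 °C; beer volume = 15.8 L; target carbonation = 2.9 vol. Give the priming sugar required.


residual = 14.695·(0.01821 + 0.09011·e^(−0.04·T));  sugar = (target − residual)·4.0·V
residual = 14.695·(0.01821 + 0.09011·e^(−0.04·12.5)) = 1.0707
sugar = (2.9 − 1.0707)·4.0·15.8

115.6090 g


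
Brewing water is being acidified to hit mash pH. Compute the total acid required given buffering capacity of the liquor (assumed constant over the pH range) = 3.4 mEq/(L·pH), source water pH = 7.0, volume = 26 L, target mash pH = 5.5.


acid = buffering capacity · (pH_source − pH_target) · V
acid = 3.4 · (7.0 − 5.5) · 26

132.6000 mEq


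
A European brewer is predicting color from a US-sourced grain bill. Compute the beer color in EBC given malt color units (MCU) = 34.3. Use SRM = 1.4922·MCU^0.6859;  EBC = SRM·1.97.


SRM = 1.4922·34.3^0.6859 = 16.8611
EBC = 16.8611·1.97

33.2163 EBC


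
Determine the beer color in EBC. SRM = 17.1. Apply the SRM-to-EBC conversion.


EBC = SRM · 1.97
EBC = 17.1 · 1.97

33.6870 EBC


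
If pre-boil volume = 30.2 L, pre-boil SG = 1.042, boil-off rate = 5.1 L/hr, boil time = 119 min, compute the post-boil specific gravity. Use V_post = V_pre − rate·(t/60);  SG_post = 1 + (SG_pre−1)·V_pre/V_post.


V_post = 30.2 − 5.1·(119/60) = 20.0850
SG_post = 1 + (1.042 − 1)·30.2/20.0850

1.0632


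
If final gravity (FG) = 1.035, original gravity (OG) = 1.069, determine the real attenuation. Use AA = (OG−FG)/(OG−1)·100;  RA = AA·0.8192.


AA = (1.069 − 1.035)/(1.069 − 1)·100 = 49.2754
RA = 49.2754·0.8192

40.3664 %


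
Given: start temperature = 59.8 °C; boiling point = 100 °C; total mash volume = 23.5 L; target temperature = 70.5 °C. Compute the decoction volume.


V_dec = V_total·(T_target − T_start)/(T_boil − T_start)
V_dec = 23.5·(70.5 − 59.8)/(100 − 59.8)

6.2550 L


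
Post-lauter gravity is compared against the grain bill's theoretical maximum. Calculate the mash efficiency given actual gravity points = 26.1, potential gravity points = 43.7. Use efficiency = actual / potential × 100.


efficiency = 26.1 / 43.7 × 100

59.7254 %


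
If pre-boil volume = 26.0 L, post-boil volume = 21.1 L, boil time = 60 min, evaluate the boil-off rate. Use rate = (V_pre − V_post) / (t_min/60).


rate = (26.0 − 21.1) / (60/60)

4.9000 L/hr


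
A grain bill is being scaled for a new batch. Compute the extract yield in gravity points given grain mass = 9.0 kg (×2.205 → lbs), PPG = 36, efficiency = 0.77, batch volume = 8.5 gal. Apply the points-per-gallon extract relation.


points = lbs × PPG × eff / vol
lbs = 9.0 × 2.205 = 19.8450
points = 19.8450 × 36 × 0.77 / 8.5

64.7180 points


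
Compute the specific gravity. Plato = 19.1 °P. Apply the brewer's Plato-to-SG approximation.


SG = 259/(259 − P)
SG = 259/(259 − 19.1)

1.0796


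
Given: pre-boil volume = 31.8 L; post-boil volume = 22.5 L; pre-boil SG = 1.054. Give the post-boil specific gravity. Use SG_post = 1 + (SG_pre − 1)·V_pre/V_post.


pts_pre = (1.054 − 1)·1000 = 54.0000
pts_post = 54.0000·31.8/22.5 = 76.3200
SG_post = 1 + 76.3200/1000

1.0763


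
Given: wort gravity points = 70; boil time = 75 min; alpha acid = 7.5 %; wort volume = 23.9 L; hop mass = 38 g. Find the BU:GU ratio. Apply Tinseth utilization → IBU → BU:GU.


U = 1.65·0.000125^(GP/1000)·(1−e^(−0.04t))/4.15;  IBU = (α/100)·m·U·1000/V;  BU:GU = IBU/GP
U = 1.65·0.000125^(70/1000)·(1−e^(−0.04·75))/4.15 = 0.2014
IBU = (7.5/100)·38·0.2014·1000/23.9 = 24.0153
BU:GU = 24.0153/70

0.3431


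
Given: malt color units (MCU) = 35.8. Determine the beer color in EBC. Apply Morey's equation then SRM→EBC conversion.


SRM = 1.4922·MCU^0.6859;  EBC = SRM·1.97
SRM = 1.4922·35.8^0.6859 = 17.3634
EBC = 17.3634·1.97

34.2059 EBC


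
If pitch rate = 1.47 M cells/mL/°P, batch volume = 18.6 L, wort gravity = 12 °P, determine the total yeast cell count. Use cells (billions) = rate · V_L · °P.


cells = 1.47 · 18.6 · 12

328.1040 billion cells


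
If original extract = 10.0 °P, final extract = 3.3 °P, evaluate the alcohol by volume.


SG = 259/(259 − P);  ABV = (OG − FG)·131.25
OG = 259/(259 − 10.0) = 1.0402
FG = 259/(259 − 3.3) = 1.0129
ABV = (1.0402 − 1.0129)·131.25

3.5772 % ABV


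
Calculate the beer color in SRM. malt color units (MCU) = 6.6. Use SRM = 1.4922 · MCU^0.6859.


SRM = 1.4922 · 6.6^0.6859

5.4444 SRM


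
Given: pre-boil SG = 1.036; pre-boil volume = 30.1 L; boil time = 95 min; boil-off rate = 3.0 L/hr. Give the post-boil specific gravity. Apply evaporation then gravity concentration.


V_post = V_pre − rate·(t/60);  SG_post = 1 + (SG_pre−1)·V_pre/V_post
V_post = 30.1 − 3.0·(95/60) = 25.3500
SG_post = 1 + (1.036 − 1)·30.1/25.3500

1.0427


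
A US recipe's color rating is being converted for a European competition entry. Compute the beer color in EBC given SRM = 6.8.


EBC = SRM · 1.97
EBC = 6.8 · 1.97

13.3960 EBC


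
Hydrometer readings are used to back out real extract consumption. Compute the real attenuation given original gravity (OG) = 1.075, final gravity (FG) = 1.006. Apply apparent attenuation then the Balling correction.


AA = (OG−FG)/(OG−1)·100;  RA = AA·0.8192
AA = (1.075 − 1.006)/(1.075 − 1)·100 = 92.0000
RA = 92.0000·0.8192

75.3664 %


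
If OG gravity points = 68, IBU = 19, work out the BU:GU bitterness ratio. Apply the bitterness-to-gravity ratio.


BU:GU = IBU / OG_points
BU:GU = 19 / 68

0.2794


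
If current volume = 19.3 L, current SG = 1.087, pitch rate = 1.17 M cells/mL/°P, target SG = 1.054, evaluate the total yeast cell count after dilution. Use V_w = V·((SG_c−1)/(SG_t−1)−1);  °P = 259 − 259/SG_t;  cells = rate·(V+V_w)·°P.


V_w = 19.3·((1.087−1)/(1.054−1)−1) = 11.7944
V_final = 19.3 + 11.7944 = 31.0944
°P = 259 − 259/1.054 = 13.2694
cells = 1.17·31.0944·13.2694

482.7492 billion cells


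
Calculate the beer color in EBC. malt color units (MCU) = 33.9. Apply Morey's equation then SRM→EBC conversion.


SRM = 1.4922·MCU^0.6859;  EBC = SRM·1.97
SRM = 1.4922·33.9^0.6859 = 16.7260
EBC = 16.7260·1.97

32.9501 EBC


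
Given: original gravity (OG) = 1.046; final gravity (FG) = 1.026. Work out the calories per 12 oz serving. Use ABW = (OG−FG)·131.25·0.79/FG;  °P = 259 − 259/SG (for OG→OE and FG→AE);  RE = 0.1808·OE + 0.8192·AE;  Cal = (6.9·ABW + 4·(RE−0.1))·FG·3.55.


ABW = (1.046 − 1.026)·131.25·0.79/1.026 = 2.0212
OE = 259 − 259/1.046 = 11.3901 °P
AE = 259 − 259/1.026 = 6.5634 °P
RE = 0.1808·11.3901 + 0.8192·6.5634 = 7.4360 °P
Cal = (6.9·2.0212 + 4·(7.4360−0.1))·1.026·3.55

157.6765 kcal


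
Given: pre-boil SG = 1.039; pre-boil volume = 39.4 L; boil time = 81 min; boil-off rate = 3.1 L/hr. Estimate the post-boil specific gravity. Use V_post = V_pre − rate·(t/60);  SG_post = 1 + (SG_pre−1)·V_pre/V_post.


V_post = 39.4 − 3.1·(81/60) = 35.2150
SG_post = 1 + (1.039 − 1)·39.4/35.2150

1.0436


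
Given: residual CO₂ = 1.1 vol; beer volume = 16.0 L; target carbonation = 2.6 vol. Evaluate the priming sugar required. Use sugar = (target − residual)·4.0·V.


sugar = (2.6 − 1.1)·4.0·16.0

96.0000 g


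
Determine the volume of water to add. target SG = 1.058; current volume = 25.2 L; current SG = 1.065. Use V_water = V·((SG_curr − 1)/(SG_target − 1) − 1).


V_water = 25.2·((1.065 − 1)/(1.058 − 1) − 1)

3.0414 L


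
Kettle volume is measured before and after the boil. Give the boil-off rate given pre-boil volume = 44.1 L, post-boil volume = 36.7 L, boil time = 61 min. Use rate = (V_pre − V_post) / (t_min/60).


rate = (44.1 − 36.7) / (61/60)

7.2787 L/hr


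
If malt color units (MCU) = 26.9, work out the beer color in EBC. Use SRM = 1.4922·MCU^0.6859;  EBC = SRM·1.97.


SRM = 1.4922·26.9^0.6859 = 14.2723
EBC = 14.2723·1.97

28.1164 EBC


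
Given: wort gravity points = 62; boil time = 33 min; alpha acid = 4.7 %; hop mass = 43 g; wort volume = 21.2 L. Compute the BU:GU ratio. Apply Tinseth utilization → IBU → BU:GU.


U = 1.65·0.000125^(GP/1000)·(1−e^(−0.04t))/4.15;  IBU = (α/100)·m·U·1000/V;  BU:GU = IBU/GP
U = 1.65·0.000125^(62/1000)·(1−e^(−0.04·33))/4.15 = 0.1669
IBU = (4.7/100)·43·0.1669·1000/21.2 = 15.9110
BU:GU = 15.9110/62

0.2566


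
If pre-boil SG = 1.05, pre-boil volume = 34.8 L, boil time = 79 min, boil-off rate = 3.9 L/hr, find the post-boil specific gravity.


V_post = V_pre − rate·(t/60);  SG_post = 1 + (SG_pre−1)·V_pre/V_post
V_post = 34.8 − 3.9·(79/60) = 29.6650
SG_post = 1 + (1.05 − 1)·34.8/29.6650

1.0587


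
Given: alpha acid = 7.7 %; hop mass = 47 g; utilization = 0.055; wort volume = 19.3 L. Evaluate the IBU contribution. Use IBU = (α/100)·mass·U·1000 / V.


IBU = (7.7/100)·47·0.055·1000 / 19.3

10.3132 IBU


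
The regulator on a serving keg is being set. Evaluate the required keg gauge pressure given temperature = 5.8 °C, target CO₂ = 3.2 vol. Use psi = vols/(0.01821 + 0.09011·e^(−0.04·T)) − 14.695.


psi = 3.2/(0.01821 + 0.09011·e^(−0.04·5.8)) − 14.695

20.9944 psi


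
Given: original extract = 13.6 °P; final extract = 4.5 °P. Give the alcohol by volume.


SG = 259/(259 − P);  ABV = (OG − FG)·131.25
OG = 259/(259 − 13.6) = 1.0554
FG = 259/(259 − 4.5) = 1.0177
ABV = (1.0554 − 1.0177)·131.25

4.9531 % ABV


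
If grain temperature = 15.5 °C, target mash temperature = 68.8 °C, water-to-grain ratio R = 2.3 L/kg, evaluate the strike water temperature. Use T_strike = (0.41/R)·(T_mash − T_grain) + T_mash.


T_strike = (0.41/2.3)·(68.8 − 15.5) + 68.8

78.3013 °C


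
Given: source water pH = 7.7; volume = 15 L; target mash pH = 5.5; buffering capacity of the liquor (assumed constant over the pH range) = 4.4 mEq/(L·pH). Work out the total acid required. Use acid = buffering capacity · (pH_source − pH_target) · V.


acid = 4.4 · (7.7 − 5.5) · 15

145.2000 mEq


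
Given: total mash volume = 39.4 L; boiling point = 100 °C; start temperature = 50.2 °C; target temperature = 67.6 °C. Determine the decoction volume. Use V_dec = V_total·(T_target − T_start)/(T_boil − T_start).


V_dec = 39.4·(67.6 − 50.2)/(100 − 50.2)

13.7663 L


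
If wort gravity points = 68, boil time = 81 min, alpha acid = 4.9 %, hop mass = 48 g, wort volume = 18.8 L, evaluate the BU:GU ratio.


U = 1.65·0.000125^(GP/1000)·(1−e^(−0.04t))/4.15;  IBU = (α/100)·m·U·1000/V;  BU:GU = IBU/GP
U = 1.65·0.000125^(68/1000)·(1−e^(−0.04·81))/4.15 = 0.2073
IBU = (4.9/100)·48·0.2073·1000/18.8 = 25.9391
BU:GU = 25.9391/68

0.3815


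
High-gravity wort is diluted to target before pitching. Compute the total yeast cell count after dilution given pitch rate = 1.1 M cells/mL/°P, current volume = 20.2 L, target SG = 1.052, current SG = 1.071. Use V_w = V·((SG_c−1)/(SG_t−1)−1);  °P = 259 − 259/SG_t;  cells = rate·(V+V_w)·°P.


V_w = 20.2·((1.071−1)/(1.052−1)−1) = 7.3808
V_final = 20.2 + 7.3808 = 27.5808
°P = 259 − 259/1.052 = 12.8023
cells = 1.1·27.5808·12.8023

388.4064 billion cells


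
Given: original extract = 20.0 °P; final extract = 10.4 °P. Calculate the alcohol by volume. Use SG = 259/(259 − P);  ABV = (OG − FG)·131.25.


OG = 259/(259 − 20.0) = 1.0837
FG = 259/(259 − 10.4) = 1.0418
ABV = (1.0837 − 1.0418)·131.25

5.4925 % ABV


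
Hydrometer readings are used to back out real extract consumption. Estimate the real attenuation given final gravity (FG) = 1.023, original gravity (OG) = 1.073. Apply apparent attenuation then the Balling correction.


AA = (OG−FG)/(OG−1)·100;  RA = AA·0.8192
AA = (1.073 − 1.023)/(1.073 − 1)·100 = 68.4932
RA = 68.4932·0.8192

56.1096 %


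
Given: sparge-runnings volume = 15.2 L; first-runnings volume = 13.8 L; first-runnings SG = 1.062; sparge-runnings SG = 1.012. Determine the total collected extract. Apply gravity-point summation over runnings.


total = Σ (SG_i − 1)·1000·V_i
first = (1.062 − 1)·1000·13.8 = 855.6000
sparge = (1.012 − 1)·1000·15.2 = 182.4000
total = 855.6000 + 182.4000

1038.0000 gravity·L


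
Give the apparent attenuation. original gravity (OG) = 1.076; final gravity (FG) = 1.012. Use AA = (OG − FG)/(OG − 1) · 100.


AA = (1.076 − 1.012)/(1.076 − 1) · 100

84.2105 %


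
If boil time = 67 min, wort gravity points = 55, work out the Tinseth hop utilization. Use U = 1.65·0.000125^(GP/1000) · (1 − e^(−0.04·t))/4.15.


bigness = 1.65·0.000125^(55/1000) = 1.0065
boil_factor = (1 − e^(−0.04·67))/4.15 = 0.2244
U = 1.0065 · 0.2244

0.2259


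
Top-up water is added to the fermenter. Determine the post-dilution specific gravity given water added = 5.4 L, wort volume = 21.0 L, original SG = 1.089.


SG_new = 1 + (SG_old − 1)·V_old/(V_old + V_water)
pts = (1.089 − 1)·1000·21.0/(21.0 + 5.4) = 70.7955
SG_new = 1 + 70.7955/1000

1.0708


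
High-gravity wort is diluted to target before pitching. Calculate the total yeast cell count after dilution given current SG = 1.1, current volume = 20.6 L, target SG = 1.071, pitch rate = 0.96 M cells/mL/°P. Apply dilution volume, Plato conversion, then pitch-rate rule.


V_w = V·((SG_c−1)/(SG_t−1)−1);  °P = 259 − 259/SG_t;  cells = rate·(V+V_w)·°P
V_w = 20.6·((1.1−1)/(1.071−1)−1) = 8.4141
V_final = 20.6 + 8.4141 = 29.0141
°P = 259 − 259/1.071 = 17.1699
cells = 0.96·29.0141·17.1699

478.2431 billion cells


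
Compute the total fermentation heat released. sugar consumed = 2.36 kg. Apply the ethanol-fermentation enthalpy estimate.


Q = m_sugar · 590 kJ/kg
Q = 2.36 · 590

1392.4000 kJ


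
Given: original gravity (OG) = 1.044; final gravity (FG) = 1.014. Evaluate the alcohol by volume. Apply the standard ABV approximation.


ABV = (OG − FG) · 131.25
ABV = (1.044 − 1.014) · 131.25

3.9375 % ABV


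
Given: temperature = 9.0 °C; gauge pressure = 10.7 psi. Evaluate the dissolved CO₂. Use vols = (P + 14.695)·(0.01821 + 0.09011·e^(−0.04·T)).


vols = (10.7 + 14.695)·(0.01821 + 0.09011·e^(−0.04·9.0))

2.0590 volumes


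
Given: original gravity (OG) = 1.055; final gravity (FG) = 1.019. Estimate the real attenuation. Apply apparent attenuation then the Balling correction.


AA = (OG−FG)/(OG−1)·100;  RA = AA·0.8192
AA = (1.055 − 1.019)/(1.055 − 1)·100 = 65.4545
RA = 65.4545·0.8192

53.6204 %


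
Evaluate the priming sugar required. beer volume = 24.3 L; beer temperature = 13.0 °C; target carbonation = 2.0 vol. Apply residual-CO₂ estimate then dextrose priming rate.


residual = 14.695·(0.01821 + 0.09011·e^(−0.04·T));  sugar = (target − residual)·4.0·V
residual = 14.695·(0.01821 + 0.09011·e^(−0.04·13.0)) = 1.0548
sugar = (2.0 − 1.0548)·4.0·24.3

91.8695 g


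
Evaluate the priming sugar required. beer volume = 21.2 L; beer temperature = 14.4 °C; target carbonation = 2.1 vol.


residual = 14.695·(0.01821 + 0.09011·e^(−0.04·T));  sugar = (target − residual)·4.0·V
residual = 14.695·(0.01821 + 0.09011·e^(−0.04·14.4)) = 1.0120
sugar = (2.1 − 1.0120)·4.0·21.2

92.2653 g


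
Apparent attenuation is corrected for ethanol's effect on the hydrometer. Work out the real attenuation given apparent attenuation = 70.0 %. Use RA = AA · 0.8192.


RA = 70.0 · 0.8192

57.3440 %


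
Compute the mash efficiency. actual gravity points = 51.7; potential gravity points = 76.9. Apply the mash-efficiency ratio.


efficiency = actual / potential × 100
efficiency = 51.7 / 76.9 × 100

67.2302 %


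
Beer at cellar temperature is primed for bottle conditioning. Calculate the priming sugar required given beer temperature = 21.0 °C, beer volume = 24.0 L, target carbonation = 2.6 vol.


residual = 14.695·(0.01821 + 0.09011·e^(−0.04·T));  sugar = (target − residual)·4.0·V
residual = 14.695·(0.01821 + 0.09011·e^(−0.04·21.0)) = 0.8393
sugar = (2.6 − 0.8393)·4.0·24.0

169.0318 g


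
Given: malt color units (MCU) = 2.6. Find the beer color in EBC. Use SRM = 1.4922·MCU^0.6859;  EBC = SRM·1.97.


SRM = 1.4922·2.6^0.6859 = 2.8738
EBC = 2.8738·1.97

5.6614 EBC


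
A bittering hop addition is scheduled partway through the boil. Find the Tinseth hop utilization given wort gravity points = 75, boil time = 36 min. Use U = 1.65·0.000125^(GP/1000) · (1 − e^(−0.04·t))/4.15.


bigness = 1.65·0.000125^(75/1000) = 0.8409
boil_factor = (1 − e^(−0.04·36))/4.15 = 0.1839
U = 0.8409 · 0.1839

0.1546


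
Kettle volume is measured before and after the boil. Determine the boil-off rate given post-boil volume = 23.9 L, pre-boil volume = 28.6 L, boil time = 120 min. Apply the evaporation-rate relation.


rate = (V_pre − V_post) / (t_min/60)
rate = (28.6 − 23.9) / (120/60)

2.3500 L/hr


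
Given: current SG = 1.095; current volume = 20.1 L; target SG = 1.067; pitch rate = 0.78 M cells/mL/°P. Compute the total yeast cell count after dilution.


V_w = V·((SG_c−1)/(SG_t−1)−1);  °P = 259 − 259/SG_t;  cells = rate·(V+V_w)·°P
V_w = 20.1·((1.095−1)/(1.067−1)−1) = 8.4000
V_final = 20.1 + 8.4000 = 28.5000
°P = 259 − 259/1.067 = 16.2634
cells = 0.78·28.5000·16.2634

361.5344 billion cells


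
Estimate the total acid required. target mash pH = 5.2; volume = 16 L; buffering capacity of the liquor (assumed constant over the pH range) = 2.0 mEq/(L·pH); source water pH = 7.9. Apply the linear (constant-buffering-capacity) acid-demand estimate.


acid = buffering capacity · (pH_source − pH_target) · V
acid = 2.0 · (7.9 − 5.2) · 16

86.4000 mEq


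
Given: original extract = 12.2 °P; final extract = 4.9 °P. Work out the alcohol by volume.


SG = 259/(259 − P);  ABV = (OG − FG)·131.25
OG = 259/(259 − 12.2) = 1.0494
FG = 259/(259 − 4.9) = 1.0193
ABV = (1.0494 − 1.0193)·131.25

3.9571 % ABV


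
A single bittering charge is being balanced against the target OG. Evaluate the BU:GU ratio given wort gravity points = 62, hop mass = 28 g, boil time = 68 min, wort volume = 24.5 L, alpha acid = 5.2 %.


U = 1.65·0.000125^(GP/1000)·(1−e^(−0.04t))/4.15;  IBU = (α/100)·m·U·1000/V;  BU:GU = IBU/GP
U = 1.65·0.000125^(62/1000)·(1−e^(−0.04·68))/4.15 = 0.2127
IBU = (5.2/100)·28·0.2127·1000/24.5 = 12.6428
BU:GU = 12.6428/62

0.2039


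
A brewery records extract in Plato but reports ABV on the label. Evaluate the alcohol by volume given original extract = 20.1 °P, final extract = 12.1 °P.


SG = 259/(259 − P);  ABV = (OG − FG)·131.25
OG = 259/(259 − 20.1) = 1.0841
FG = 259/(259 − 12.1) = 1.0490
ABV = (1.0841 − 1.0490)·131.25

4.6105 % ABV


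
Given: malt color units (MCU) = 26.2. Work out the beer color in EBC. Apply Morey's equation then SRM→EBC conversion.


SRM = 1.4922·MCU^0.6859;  EBC = SRM·1.97
SRM = 1.4922·26.2^0.6859 = 14.0165
EBC = 14.0165·1.97

27.6125 EBC


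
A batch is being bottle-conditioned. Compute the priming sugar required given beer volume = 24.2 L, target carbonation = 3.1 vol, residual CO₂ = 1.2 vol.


sugar = (target − residual)·4.0·V
sugar = (3.1 − 1.2)·4.0·24.2

183.9200 g


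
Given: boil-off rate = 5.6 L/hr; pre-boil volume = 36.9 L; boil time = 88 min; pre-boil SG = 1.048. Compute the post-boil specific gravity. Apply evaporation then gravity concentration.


V_post = V_pre − rate·(t/60);  SG_post = 1 + (SG_pre−1)·V_pre/V_post
V_post = 36.9 − 5.6·(88/60) = 28.6867
SG_post = 1 + (1.048 − 1)·36.9/28.6867

1.0617


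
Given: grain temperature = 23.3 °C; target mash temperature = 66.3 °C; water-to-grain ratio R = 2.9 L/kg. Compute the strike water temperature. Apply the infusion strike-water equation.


T_strike = (0.41/R)·(T_mash − T_grain) + T_mash
T_strike = (0.41/2.9)·(66.3 − 23.3) + 66.3

72.3793 °C


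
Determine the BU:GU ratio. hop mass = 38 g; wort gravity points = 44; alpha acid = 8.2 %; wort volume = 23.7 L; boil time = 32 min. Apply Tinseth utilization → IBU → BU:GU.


U = 1.65·0.000125^(GP/1000)·(1−e^(−0.04t))/4.15;  IBU = (α/100)·m·U·1000/V;  BU:GU = IBU/GP
U = 1.65·0.000125^(44/1000)·(1−e^(−0.04·32))/4.15 = 0.1933
IBU = (8.2/100)·38·0.1933·1000/23.7 = 25.4135
BU:GU = 25.4135/44

0.5776


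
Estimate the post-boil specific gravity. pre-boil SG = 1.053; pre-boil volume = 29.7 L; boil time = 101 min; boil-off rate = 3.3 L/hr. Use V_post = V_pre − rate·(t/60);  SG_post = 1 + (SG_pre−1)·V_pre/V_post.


V_post = 29.7 − 3.3·(101/60) = 24.1450
SG_post = 1 + (1.053 − 1)·29.7/24.1450

1.0652


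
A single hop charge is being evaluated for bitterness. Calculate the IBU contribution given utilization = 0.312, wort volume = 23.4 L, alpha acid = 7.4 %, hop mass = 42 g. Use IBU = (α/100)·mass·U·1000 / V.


IBU = (7.4/100)·42·0.312·1000 / 23.4

41.4400 IBU


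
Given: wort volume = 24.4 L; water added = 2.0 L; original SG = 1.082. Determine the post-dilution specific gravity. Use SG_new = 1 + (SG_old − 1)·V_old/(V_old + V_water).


pts = (1.082 − 1)·1000·24.4/(24.4 + 2.0) = 75.7879
SG_new = 1 + 75.7879/1000

1.0758


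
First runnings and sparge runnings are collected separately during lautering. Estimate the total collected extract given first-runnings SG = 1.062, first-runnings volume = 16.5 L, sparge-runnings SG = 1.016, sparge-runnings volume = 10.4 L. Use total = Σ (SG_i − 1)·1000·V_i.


first = (1.062 − 1)·1000·16.5 = 1023.0000
sparge = (1.016 − 1)·1000·10.4 = 166.4000
total = 1023.0000 + 166.4000

1189.4000 gravity·L


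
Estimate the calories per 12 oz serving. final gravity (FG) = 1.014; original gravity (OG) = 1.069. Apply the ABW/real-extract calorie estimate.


ABW = (OG−FG)·131.25·0.79/FG;  °P = 259 − 259/SG (for OG→OE and FG→AE);  RE = 0.1808·OE + 0.8192·AE;  Cal = (6.9·ABW + 4·(RE−0.1))·FG·3.55
ABW = (1.069 − 1.014)·131.25·0.79/1.014 = 5.6241
OE = 259 − 259/1.069 = 16.7175 °P
AE = 259 − 259/1.014 = 3.5759 °P
RE = 0.1808·16.7175 + 0.8192·3.5759 = 5.9519 °P
Cal = (6.9·5.6241 + 4·(5.9519−0.1))·1.014·3.55

223.9512 kcal


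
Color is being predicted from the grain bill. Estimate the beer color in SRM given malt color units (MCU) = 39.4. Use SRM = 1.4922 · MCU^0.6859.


SRM = 1.4922 · 39.4^0.6859

18.5429 SRM


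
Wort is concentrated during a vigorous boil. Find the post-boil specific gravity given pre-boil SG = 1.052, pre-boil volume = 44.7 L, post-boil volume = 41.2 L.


SG_post = 1 + (SG_pre − 1)·V_pre/V_post
pts_pre = (1.052 − 1)·1000 = 52.0000
pts_post = 52.0000·44.7/41.2 = 56.4175
SG_post = 1 + 56.4175/1000

1.0564


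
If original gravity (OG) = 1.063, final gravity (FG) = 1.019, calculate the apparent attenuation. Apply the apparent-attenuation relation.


AA = (OG − FG)/(OG − 1) · 100
AA = (1.063 − 1.019)/(1.063 − 1) · 100

69.8413 %


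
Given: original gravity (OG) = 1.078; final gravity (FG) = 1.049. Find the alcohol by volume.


ABV = (OG − FG) · 131.25
ABV = (1.078 − 1.049) · 131.25

3.8063 % ABV


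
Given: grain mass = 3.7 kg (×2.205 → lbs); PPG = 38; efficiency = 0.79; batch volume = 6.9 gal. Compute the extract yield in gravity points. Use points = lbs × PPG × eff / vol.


lbs = 3.7 × 2.205 = 8.1585
points = 8.1585 × 38 × 0.79 / 6.9

35.4954 points


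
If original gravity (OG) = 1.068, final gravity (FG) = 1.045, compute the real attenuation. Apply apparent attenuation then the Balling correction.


AA = (OG−FG)/(OG−1)·100;  RA = AA·0.8192
AA = (1.068 − 1.045)/(1.068 − 1)·100 = 33.8235
RA = 33.8235·0.8192

27.7082 %


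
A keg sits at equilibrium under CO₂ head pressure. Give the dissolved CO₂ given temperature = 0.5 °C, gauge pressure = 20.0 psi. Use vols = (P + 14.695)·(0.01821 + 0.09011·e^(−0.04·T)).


vols = (20.0 + 14.695)·(0.01821 + 0.09011·e^(−0.04·0.5))

3.6963 volumes


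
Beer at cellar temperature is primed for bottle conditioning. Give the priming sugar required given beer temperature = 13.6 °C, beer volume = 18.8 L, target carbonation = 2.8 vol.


residual = 14.695·(0.01821 + 0.09011·e^(−0.04·T));  sugar = (target − residual)·4.0·V
residual = 14.695·(0.01821 + 0.09011·e^(−0.04·13.6)) = 1.0362
sugar = (2.8 − 1.0362)·4.0·18.8

132.6399 g


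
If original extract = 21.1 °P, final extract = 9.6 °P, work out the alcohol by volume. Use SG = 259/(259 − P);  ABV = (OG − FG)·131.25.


OG = 259/(259 − 21.1) = 1.0887
FG = 259/(259 − 9.6) = 1.0385
ABV = (1.0887 − 1.0385)·131.25

6.5888 % ABV


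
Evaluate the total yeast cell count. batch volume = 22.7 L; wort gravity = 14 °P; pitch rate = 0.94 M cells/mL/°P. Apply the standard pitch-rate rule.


cells (billions) = rate · V_L · °P
cells = 0.94 · 22.7 · 14

298.7320 billion cells


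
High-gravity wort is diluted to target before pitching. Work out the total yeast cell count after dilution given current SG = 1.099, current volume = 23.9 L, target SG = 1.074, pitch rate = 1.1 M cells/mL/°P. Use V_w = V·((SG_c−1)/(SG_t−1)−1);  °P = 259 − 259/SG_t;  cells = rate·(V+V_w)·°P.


V_w = 23.9·((1.099−1)/(1.074−1)−1) = 8.0743
V_final = 23.9 + 8.0743 = 31.9743
°P = 259 − 259/1.074 = 17.8454
cells = 1.1·31.9743·17.8454

627.6554 billion cells


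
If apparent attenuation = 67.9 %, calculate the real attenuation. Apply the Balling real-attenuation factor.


RA = AA · 0.8192
RA = 67.9 · 0.8192

55.6237 %


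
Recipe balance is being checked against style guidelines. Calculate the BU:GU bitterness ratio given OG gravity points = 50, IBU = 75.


BU:GU = IBU / OG_points
BU:GU = 75 / 50

1.5000


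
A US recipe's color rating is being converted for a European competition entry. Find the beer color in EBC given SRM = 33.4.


EBC = SRM · 1.97
EBC = 33.4 · 1.97

65.7980 EBC


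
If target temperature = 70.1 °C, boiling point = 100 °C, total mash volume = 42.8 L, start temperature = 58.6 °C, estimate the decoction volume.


V_dec = V_total·(T_target − T_start)/(T_boil − T_start)
V_dec = 42.8·(70.1 − 58.6)/(100 − 58.6)

11.8889 L


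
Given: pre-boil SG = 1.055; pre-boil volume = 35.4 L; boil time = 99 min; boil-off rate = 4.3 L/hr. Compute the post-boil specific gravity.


V_post = V_pre − rate·(t/60);  SG_post = 1 + (SG_pre−1)·V_pre/V_post
V_post = 35.4 − 4.3·(99/60) = 28.3050
SG_post = 1 + (1.055 − 1)·35.4/28.3050

1.0688
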